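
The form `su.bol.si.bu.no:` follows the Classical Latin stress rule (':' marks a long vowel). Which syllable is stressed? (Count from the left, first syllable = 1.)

Classical Latin: stress the penult if heavy (long vowel or closed), else the antepenult.
Weights: 3 si L, 4 bu L, 5 no: H.
The penult (syllable 4, bu) is light, so stress falls on the antepenult (syllable 3, si).
Stress on syllable 3: su.bol.ˈsi.bu.no:.

3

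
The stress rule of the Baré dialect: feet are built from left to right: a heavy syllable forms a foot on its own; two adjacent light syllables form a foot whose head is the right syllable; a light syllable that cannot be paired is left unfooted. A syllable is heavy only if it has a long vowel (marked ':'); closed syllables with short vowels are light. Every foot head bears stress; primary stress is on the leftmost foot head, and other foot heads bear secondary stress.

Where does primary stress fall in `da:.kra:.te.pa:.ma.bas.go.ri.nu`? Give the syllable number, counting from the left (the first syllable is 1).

Weights: 1 da: H, 2 kra: H, 3 te L, 4 pa: H, 5 ma L, 6 bas L, 7 go L, 8 ri L, 9 nu L.
Parse left to right (heavy = foot alone; LL = one foot; stranded L unfooted): (ˈda:) (ˈkra:) te (ˈpa:) (ma.ˈbas) (go.ˈri) nu.
Foot heads: 1, 2, 4, 6, 8.
Primary stress on the leftmost head = syllable 1.
Primary stress: syllable 1 → ˈda:.kra:.te.pa:.ma.bas.go.ri.nu.

1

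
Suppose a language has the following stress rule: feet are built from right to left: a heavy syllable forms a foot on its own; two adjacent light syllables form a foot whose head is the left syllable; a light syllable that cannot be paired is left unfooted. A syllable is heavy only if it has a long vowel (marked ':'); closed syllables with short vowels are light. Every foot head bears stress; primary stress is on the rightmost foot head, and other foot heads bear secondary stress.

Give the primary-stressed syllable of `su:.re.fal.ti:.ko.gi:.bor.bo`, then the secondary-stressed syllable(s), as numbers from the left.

Weights: 1 su: H, 2 re L, 3 fal L, 4 ti: H, 5 ko L, 6 gi: H, 7 bor L, 8 bo L.
Parse right to left (heavy = foot alone; LL = one foot; stranded L unfooted): (ˈsu:) (ˈre.fal) (ˈti:) ko (ˈgi:) (ˈbor.bo).
Foot heads: 1, 2, 4, 6, 7.
Primary stress on the rightmost head = syllable 7.
Secondary stress on 1, 2, 4, 6: ˌsu:.ˌre.fal.ˌti:.ko.ˌgi:.ˈbor.bo.

primary 7, secondary 1, 2, 4, 6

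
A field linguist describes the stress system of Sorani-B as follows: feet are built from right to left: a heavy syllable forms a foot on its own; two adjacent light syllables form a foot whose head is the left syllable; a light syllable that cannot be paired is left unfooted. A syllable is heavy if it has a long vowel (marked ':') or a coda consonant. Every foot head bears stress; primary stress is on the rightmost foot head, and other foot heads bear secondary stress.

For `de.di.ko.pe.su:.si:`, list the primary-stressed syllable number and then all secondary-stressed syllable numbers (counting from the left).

primary 6, secondary 1, 3, 5

Weights: 1 de L, 2 di L, 3 ko L, 4 pe L, 5 su: H, 6 si: H.
Parse right to left (heavy = foot alone; LL = one foot; stranded L unfooted): (ˈde.di) (ˈko.pe) (ˈsu:) (ˈsi:).
Foot heads: 1, 3, 5, 6.
Primary stress on the rightmost head = syllable 6.
Secondary stress on 1, 3, 5: ˌde.di.ˌko.pe.ˌsu:.ˈsi:.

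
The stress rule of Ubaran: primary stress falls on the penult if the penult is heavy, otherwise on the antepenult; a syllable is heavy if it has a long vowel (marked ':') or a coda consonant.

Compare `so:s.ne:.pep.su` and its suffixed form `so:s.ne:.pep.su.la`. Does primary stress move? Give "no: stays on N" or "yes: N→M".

no: stays on 3

Base `so:s.ne:.pep.su` (4 syllables):
  Weights: 2 ne: H, 3 pep H, 4 su L.
  The penult (syllable 3, pep) is heavy, so it takes stress.
  → primary stress on syllable 3.
Suffixed `so:s.ne:.pep.su.la` (5 syllables):
  Weights: 3 pep H, 4 su L, 5 la L.
  The penult (syllable 4, su) is light, so stress falls on the antepenult (syllable 3, pep).
  → primary stress on syllable 3.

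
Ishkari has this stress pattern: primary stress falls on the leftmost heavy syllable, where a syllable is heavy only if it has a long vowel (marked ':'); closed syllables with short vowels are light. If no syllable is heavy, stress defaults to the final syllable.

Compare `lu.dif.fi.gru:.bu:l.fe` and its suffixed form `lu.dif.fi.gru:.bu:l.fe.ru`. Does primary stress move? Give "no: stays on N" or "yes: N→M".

Base `lu.dif.fi.gru:.bu:l.fe` (6 syllables):
  Weights: 1 lu L, 2 dif L, 3 fi L, 4 gru: H, 5 bu:l H, 6 fe L.
  Heavy syllables in the domain: 4, 5. The leftmost is syllable 4 (gru:).
  → primary stress on syllable 4.
Suffixed `lu.dif.fi.gru:.bu:l.fe.ru` (7 syllables):
  Weights: 1 lu L, 2 dif L, 3 fi L, 4 gru: H, 5 bu:l H, 6 fe L, 7 ru L.
  Heavy syllables in the domain: 4, 5. The leftmost is syllable 4 (gru:).
  → primary stress on syllable 4.

no: stays on 4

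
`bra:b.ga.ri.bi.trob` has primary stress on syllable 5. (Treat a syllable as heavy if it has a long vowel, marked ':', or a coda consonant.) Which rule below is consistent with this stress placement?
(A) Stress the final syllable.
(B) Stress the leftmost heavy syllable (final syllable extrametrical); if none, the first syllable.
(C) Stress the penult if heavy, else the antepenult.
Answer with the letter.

Rule A → syllable 5 ✓.
Rule B → syllable 1 (observed: 5).
Rule C → syllable 3 (observed: 5).

A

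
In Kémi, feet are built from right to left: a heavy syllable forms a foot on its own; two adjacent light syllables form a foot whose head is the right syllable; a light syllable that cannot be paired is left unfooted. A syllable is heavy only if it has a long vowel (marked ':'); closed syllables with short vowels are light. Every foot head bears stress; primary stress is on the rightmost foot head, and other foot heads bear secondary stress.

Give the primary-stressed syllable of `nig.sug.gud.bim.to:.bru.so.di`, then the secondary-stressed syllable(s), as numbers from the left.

primary 8, secondary 2, 4, 5

Weights: 1 nig L, 2 sug L, 3 gud L, 4 bim L, 5 to: H, 6 bru L, 7 so L, 8 di L.
Parse right to left (heavy = foot alone; LL = one foot; stranded L unfooted): (nig.ˈsug) (gud.ˈbim) (ˈto:) bru (so.ˈdi).
Foot heads: 2, 4, 5, 8.
Primary stress on the rightmost head = syllable 8.
Secondary stress on 2, 4, 5: nig.ˌsug.gud.ˌbim.ˌto:.bru.so.ˈdi.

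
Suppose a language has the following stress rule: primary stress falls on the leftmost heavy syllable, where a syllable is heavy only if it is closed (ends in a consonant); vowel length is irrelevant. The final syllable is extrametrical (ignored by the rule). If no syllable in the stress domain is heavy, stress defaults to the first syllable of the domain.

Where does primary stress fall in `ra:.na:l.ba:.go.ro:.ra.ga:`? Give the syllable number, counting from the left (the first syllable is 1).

2

The final syllable (7, ga:) is extrametrical; the stress domain is syllables 1–6.
Weights: 1 ra: L, 2 na:l H, 3 ba: L, 4 go L, 5 ro: L, 6 ra L.
Heavy syllables in the domain: 2. The leftmost is syllable 2 (na:l).
Primary stress: syllable 2 → ra:.ˈna:l.ba:.go.ro:.ra.ga:.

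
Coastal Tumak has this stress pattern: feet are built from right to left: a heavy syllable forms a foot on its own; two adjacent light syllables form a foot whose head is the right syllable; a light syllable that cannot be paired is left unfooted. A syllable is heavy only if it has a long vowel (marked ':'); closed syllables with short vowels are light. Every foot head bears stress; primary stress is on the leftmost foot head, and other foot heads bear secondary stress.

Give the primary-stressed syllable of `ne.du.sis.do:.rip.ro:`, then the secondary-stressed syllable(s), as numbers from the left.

primary 3, secondary 4, 6

Weights: 1 ne L, 2 du L, 3 sis L, 4 do: H, 5 rip L, 6 ro: H.
Parse right to left (heavy = foot alone; LL = one foot; stranded L unfooted): ne (du.ˈsis) (ˈdo:) rip (ˈro:).
Foot heads: 3, 4, 6.
Primary stress on the leftmost head = syllable 3.
Secondary stress on 4, 6: ne.du.ˈsis.ˌdo:.rip.ˌro:.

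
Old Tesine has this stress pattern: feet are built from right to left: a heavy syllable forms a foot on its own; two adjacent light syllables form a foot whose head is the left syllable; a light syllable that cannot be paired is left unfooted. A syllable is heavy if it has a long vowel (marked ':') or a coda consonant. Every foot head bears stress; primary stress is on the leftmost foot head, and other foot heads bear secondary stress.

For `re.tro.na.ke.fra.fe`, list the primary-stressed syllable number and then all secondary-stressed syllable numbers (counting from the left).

Weights: 1 re L, 2 tro L, 3 na L, 4 ke L, 5 fra L, 6 fe L.
Parse right to left (heavy = foot alone; LL = one foot; stranded L unfooted): (ˈre.tro) (ˈna.ke) (ˈfra.fe).
Foot heads: 1, 3, 5.
Primary stress on the leftmost head = syllable 1.
Secondary stress on 3, 5: ˈre.tro.ˌna.ke.ˌfra.fe.

primary 1, secondary 3, 5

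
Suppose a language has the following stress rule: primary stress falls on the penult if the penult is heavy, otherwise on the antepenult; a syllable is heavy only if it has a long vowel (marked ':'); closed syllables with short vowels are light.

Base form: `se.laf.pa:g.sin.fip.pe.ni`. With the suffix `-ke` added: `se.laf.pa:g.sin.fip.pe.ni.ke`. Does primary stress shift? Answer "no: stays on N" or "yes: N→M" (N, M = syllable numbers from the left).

Base `se.laf.pa:g.sin.fip.pe.ni` (7 syllables):
  Weights: 5 fip L, 6 pe L, 7 ni L.
  The penult (syllable 6, pe) is light, so stress falls on the antepenult (syllable 5, fip).
  → primary stress on syllable 5.
Suffixed `se.laf.pa:g.sin.fip.pe.ni.ke` (8 syllables):
  Weights: 6 pe L, 7 ni L, 8 ke L.
  The penult (syllable 7, ni) is light, so stress falls on the antepenult (syllable 6, pe).
  → primary stress on syllable 6.

yes: 5→6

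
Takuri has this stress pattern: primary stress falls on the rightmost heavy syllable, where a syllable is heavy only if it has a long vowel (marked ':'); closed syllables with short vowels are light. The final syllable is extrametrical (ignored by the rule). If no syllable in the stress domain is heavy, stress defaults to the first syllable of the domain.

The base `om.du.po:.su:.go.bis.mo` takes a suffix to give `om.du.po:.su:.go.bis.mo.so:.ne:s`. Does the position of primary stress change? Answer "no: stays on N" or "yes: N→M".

Base `om.du.po:.su:.go.bis.mo` (7 syllables):
  The final syllable (7, mo) is extrametrical; the stress domain is syllables 1–6.
  Weights: 1 om L, 2 du L, 3 po: H, 4 su: H, 5 go L, 6 bis L.
  Heavy syllables in the domain: 3, 4. The rightmost is syllable 4 (su:).
  → primary stress on syllable 4.
Suffixed `om.du.po:.su:.go.bis.mo.so:.ne:s` (9 syllables):
  The final syllable (9, ne:s) is extrametrical; the stress domain is syllables 1–8.
  Weights: 1 om L, 2 du L, 3 po: H, 4 su: H, 5 go L, 6 bis L, 7 mo L, 8 so: H.
  Heavy syllables in the domain: 3, 4, 8. The rightmost is syllable 8 (so:).
  → primary stress on syllable 8.

yes: 4→8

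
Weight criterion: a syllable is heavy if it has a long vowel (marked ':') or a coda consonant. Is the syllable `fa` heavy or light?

light

`fa`: short vowel, open (no coda). Short vowel, open → light.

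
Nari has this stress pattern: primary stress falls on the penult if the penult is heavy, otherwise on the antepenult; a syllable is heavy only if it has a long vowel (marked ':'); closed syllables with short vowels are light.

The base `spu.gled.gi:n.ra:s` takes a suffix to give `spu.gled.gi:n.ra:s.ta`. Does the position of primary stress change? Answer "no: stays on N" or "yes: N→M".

yes: 3→4

Base `spu.gled.gi:n.ra:s` (4 syllables):
  Weights: 2 gled L, 3 gi:n H, 4 ra:s H.
  The penult (syllable 3, gi:n) is heavy, so it takes stress.
  → primary stress on syllable 3.
Suffixed `spu.gled.gi:n.ra:s.ta` (5 syllables):
  Weights: 3 gi:n H, 4 ra:s H, 5 ta L.
  The penult (syllable 4, ra:s) is heavy, so it takes stress.
  → primary stress on syllable 4.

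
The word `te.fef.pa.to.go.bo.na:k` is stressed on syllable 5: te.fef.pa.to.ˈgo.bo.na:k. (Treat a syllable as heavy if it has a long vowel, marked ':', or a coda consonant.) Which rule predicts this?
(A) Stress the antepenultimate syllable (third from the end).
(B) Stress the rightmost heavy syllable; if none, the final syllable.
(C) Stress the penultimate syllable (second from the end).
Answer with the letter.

A

Rule A → syllable 5 ✓.
Rule B → syllable 7 (observed: 5).
Rule C → syllable 6 (observed: 5).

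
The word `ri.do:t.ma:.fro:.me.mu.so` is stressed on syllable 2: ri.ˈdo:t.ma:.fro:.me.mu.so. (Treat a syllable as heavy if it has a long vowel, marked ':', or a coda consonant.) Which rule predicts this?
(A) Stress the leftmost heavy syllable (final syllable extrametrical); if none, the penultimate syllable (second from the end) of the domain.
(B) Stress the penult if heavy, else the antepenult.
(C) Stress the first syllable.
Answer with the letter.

Rule A → syllable 2 ✓.
Rule B → syllable 5 (observed: 2).
Rule C → syllable 1 (observed: 2).

A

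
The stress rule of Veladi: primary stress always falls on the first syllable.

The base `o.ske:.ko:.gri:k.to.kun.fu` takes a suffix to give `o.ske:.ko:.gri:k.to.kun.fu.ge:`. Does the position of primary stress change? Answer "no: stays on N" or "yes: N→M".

no: stays on 1

Base `o.ske:.ko:.gri:k.to.kun.fu` (7 syllables):
  The word has 7 syllables; the first syllable is syllable 1 (o).
  → primary stress on syllable 1.
Suffixed `o.ske:.ko:.gri:k.to.kun.fu.ge:` (8 syllables):
  The word has 8 syllables; the first syllable is syllable 1 (o).
  → primary stress on syllable 1.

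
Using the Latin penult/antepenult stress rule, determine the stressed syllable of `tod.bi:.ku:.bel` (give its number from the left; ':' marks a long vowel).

Classical Latin: stress the penult if heavy (long vowel or closed), else the antepenult.
Weights: 2 bi: H, 3 ku: H, 4 bel H.
The penult (syllable 3, ku:) is heavy, so it takes stress.
Stress on syllable 3: tod.bi:.ˈku:.bel.

3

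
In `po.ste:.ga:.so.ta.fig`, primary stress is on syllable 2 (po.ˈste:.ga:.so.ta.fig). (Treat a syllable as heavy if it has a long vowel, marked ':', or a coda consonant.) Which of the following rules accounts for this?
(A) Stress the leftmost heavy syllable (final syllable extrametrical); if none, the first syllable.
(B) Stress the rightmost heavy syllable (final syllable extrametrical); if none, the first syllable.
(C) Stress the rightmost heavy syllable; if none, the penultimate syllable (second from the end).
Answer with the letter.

A

Rule A → syllable 2 ✓.
Rule B → syllable 3 (observed: 2).
Rule C → syllable 6 (observed: 2).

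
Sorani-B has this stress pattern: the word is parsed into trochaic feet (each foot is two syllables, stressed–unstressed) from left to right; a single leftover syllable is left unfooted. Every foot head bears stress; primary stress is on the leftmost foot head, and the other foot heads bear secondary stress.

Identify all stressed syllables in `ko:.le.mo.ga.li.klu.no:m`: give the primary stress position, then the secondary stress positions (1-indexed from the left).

Parse left to right into trochaic (ˈσσ) feet: (ˈko:.le) (ˈmo.ga) (ˈli.klu) no:m. Syllable 7 is left unfooted.
Foot heads (stressed positions): 1, 3, 5.
End Rule Leftmost: primary stress on the leftmost head = syllable 1.
Secondary stress on 3, 5: ˈko:.le.ˌmo.ga.ˌli.klu.no:m.

primary 1, secondary 3, 5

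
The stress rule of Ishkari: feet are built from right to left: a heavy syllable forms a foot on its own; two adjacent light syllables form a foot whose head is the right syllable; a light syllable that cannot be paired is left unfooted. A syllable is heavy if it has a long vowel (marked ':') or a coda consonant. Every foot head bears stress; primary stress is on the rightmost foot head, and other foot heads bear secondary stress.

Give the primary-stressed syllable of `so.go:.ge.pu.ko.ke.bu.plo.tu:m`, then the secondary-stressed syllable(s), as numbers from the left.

primary 9, secondary 2, 4, 6, 8

Weights: 1 so L, 2 go: H, 3 ge L, 4 pu L, 5 ko L, 6 ke L, 7 bu L, 8 plo L, 9 tu:m H.
Parse right to left (heavy = foot alone; LL = one foot; stranded L unfooted): so (ˈgo:) (ge.ˈpu) (ko.ˈke) (bu.ˈplo) (ˈtu:m).
Foot heads: 2, 4, 6, 8, 9.
Primary stress on the rightmost head = syllable 9.
Secondary stress on 2, 4, 6, 8: so.ˌgo:.ge.ˌpu.ko.ˌke.bu.ˌplo.ˈtu:m.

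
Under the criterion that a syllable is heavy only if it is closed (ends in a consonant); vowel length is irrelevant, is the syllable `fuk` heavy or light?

heavy

`fuk`: short vowel, closed (coda /k/). Closed (coda /k/) → heavy.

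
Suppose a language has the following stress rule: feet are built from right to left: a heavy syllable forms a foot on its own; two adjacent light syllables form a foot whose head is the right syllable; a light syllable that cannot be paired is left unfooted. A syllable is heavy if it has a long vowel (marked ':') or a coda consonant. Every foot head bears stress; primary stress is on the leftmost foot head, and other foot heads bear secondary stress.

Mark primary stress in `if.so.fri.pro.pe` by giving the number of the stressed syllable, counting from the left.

Weights: 1 if H, 2 so L, 3 fri L, 4 pro L, 5 pe L.
Parse right to left (heavy = foot alone; LL = one foot; stranded L unfooted): (ˈif) (so.ˈfri) (pro.ˈpe).
Foot heads: 1, 3, 5.
Primary stress on the leftmost head = syllable 1.
Primary stress: syllable 1 → ˈif.so.fri.pro.pe.

1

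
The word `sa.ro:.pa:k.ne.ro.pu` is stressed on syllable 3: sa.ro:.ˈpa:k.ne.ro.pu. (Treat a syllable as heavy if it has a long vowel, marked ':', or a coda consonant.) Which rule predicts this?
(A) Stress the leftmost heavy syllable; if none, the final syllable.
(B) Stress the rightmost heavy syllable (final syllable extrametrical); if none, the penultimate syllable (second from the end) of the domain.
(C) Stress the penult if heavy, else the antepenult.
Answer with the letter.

B

Rule A → syllable 2 (observed: 3).
Rule B → syllable 3 ✓.
Rule C → syllable 4 (observed: 3).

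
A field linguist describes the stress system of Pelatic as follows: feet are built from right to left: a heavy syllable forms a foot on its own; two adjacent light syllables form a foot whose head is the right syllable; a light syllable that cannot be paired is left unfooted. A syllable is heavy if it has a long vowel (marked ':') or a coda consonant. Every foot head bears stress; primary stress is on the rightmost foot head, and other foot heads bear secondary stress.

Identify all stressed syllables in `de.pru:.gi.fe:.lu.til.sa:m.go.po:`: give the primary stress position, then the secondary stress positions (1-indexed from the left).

Weights: 1 de L, 2 pru: H, 3 gi L, 4 fe: H, 5 lu L, 6 til H, 7 sa:m H, 8 go L, 9 po: H.
Parse right to left (heavy = foot alone; LL = one foot; stranded L unfooted): de (ˈpru:) gi (ˈfe:) lu (ˈtil) (ˈsa:m) go (ˈpo:).
Foot heads: 2, 4, 6, 7, 9.
Primary stress on the rightmost head = syllable 9.
Secondary stress on 2, 4, 6, 7: de.ˌpru:.gi.ˌfe:.lu.ˌtil.ˌsa:m.go.ˈpo:.

primary 9, secondary 2, 4, 6, 7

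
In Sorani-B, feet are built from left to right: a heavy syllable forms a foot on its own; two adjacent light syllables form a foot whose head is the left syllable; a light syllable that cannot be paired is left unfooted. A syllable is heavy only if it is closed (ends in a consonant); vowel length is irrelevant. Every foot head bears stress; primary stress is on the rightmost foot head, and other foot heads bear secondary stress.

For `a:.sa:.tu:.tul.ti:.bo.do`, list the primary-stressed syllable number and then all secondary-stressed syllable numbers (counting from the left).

Weights: 1 a: L, 2 sa: L, 3 tu: L, 4 tul H, 5 ti: L, 6 bo L, 7 do L.
Parse left to right (heavy = foot alone; LL = one foot; stranded L unfooted): (ˈa:.sa:) tu: (ˈtul) (ˈti:.bo) do.
Foot heads: 1, 4, 5.
Primary stress on the rightmost head = syllable 5.
Secondary stress on 1, 4: ˌa:.sa:.tu:.ˌtul.ˈti:.bo.do.

primary 5, secondary 1, 4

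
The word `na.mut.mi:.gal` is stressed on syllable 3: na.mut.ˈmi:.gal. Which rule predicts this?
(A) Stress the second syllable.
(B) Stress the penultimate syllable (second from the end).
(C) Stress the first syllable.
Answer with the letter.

Rule A → syllable 2 (observed: 3).
Rule B → syllable 3 ✓.
Rule C → syllable 1 (observed: 3).

B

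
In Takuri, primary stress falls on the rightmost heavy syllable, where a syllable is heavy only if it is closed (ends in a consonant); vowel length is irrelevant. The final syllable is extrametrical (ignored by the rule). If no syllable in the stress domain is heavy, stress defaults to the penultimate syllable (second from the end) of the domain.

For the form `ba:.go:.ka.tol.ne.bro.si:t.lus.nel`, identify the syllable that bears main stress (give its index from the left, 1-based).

The final syllable (9, nel) is extrametrical; the stress domain is syllables 1–8.
Weights: 1 ba: L, 2 go: L, 3 ka L, 4 tol H, 5 ne L, 6 bro L, 7 si:t H, 8 lus H.
Heavy syllables in the domain: 4, 7, 8. The rightmost is syllable 8 (lus).
Primary stress: syllable 8 → ba:.go:.ka.tol.ne.bro.si:t.ˈlus.nel.

8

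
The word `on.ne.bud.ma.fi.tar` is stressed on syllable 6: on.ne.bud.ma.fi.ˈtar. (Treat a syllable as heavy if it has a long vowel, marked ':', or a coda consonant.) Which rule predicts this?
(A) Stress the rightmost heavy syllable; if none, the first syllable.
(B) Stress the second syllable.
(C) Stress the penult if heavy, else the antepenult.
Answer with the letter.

Rule A → syllable 6 ✓.
Rule B → syllable 2 (observed: 6).
Rule C → syllable 4 (observed: 6).

A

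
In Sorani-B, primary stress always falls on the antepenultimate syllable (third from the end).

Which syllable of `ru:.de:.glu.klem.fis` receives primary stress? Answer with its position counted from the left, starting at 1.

3

The word has 5 syllables; the antepenultimate syllable (third from the end) is syllable 3 (glu).
Primary stress: syllable 3 → ru:.de:.ˈglu.klem.fis.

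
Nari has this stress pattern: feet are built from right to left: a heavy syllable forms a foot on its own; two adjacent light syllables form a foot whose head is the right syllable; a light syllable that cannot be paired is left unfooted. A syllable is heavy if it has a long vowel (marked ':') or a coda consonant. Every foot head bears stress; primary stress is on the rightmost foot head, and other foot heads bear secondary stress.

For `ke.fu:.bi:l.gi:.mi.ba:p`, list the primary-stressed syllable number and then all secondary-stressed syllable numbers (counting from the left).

Weights: 1 ke L, 2 fu: H, 3 bi:l H, 4 gi: H, 5 mi L, 6 ba:p H.
Parse right to left (heavy = foot alone; LL = one foot; stranded L unfooted): ke (ˈfu:) (ˈbi:l) (ˈgi:) mi (ˈba:p).
Foot heads: 2, 3, 4, 6.
Primary stress on the rightmost head = syllable 6.
Secondary stress on 2, 3, 4: ke.ˌfu:.ˌbi:l.ˌgi:.mi.ˈba:p.

primary 6, secondary 2, 3, 4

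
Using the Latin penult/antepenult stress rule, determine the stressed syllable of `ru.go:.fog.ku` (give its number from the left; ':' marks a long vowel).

3

Classical Latin: stress the penult if heavy (long vowel or closed), else the antepenult.
Weights: 2 go: H, 3 fog H, 4 ku L.
The penult (syllable 3, fog) is heavy, so it takes stress.
Stress on syllable 3: ru.go:.ˈfog.ku.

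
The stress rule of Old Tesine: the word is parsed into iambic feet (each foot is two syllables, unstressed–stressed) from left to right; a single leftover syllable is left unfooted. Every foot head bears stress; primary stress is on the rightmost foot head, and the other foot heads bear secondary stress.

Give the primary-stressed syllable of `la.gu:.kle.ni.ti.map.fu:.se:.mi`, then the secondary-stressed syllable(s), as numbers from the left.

primary 8, secondary 2, 4, 6

Parse left to right into iambic (σˈσ) feet: (la.ˈgu:) (kle.ˈni) (ti.ˈmap) (fu:.ˈse:) mi. Syllable 9 is left unfooted.
Foot heads (stressed positions): 2, 4, 6, 8.
End Rule Rightmost: primary stress on the rightmost head = syllable 8.
Secondary stress on 2, 4, 6: la.ˌgu:.kle.ˌni.ti.ˌmap.fu:.ˈse:.mi.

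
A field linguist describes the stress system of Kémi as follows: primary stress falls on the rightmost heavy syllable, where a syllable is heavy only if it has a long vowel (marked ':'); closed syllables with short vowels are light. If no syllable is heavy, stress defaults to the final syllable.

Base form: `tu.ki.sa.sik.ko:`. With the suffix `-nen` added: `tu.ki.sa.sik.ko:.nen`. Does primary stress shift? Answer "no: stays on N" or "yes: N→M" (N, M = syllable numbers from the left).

no: stays on 5

Base `tu.ki.sa.sik.ko:` (5 syllables):
  Weights: 1 tu L, 2 ki L, 3 sa L, 4 sik L, 5 ko: H.
  Heavy syllables in the domain: 5. The rightmost is syllable 5 (ko:).
  → primary stress on syllable 5.
Suffixed `tu.ki.sa.sik.ko:.nen` (6 syllables):
  Weights: 1 tu L, 2 ki L, 3 sa L, 4 sik L, 5 ko: H, 6 nen L.
  Heavy syllables in the domain: 5. The rightmost is syllable 5 (ko:).
  → primary stress on syllable 5.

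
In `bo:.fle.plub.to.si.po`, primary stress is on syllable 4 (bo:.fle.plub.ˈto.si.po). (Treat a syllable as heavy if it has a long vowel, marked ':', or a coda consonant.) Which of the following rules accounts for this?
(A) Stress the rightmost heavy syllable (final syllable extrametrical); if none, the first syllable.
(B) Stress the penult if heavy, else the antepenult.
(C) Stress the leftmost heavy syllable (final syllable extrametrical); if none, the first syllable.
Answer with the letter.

Rule A → syllable 3 (observed: 4).
Rule B → syllable 4 ✓.
Rule C → syllable 1 (observed: 4).

B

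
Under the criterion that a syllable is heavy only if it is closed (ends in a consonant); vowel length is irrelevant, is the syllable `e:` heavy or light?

`e:`: long vowel, open (no coda). Open (no coda) → light.

light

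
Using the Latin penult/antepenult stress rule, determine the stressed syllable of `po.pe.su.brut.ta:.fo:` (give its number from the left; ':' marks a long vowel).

5

Classical Latin: stress the penult if heavy (long vowel or closed), else the antepenult.
Weights: 4 brut H, 5 ta: H, 6 fo: H.
The penult (syllable 5, ta:) is heavy, so it takes stress.
Stress on syllable 5: po.pe.su.brut.ˈta:.fo:.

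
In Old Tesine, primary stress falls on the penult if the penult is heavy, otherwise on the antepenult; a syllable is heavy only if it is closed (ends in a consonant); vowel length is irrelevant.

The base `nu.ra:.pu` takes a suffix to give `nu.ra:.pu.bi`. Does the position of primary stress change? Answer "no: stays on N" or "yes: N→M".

yes: 1→2

Base `nu.ra:.pu` (3 syllables):
  Weights: 1 nu L, 2 ra: L, 3 pu L.
  The penult (syllable 2, ra:) is light, so stress falls on the antepenult (syllable 1, nu).
  → primary stress on syllable 1.
Suffixed `nu.ra:.pu.bi` (4 syllables):
  Weights: 2 ra: L, 3 pu L, 4 bi L.
  The penult (syllable 3, pu) is light, so stress falls on the antepenult (syllable 2, ra:).
  → primary stress on syllable 2.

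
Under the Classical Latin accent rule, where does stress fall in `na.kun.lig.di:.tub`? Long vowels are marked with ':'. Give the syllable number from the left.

4

Classical Latin: stress the penult if heavy (long vowel or closed), else the antepenult.
Weights: 3 lig H, 4 di: H, 5 tub H.
The penult (syllable 4, di:) is heavy, so it takes stress.
Stress on syllable 4: na.kun.lig.ˈdi:.tub.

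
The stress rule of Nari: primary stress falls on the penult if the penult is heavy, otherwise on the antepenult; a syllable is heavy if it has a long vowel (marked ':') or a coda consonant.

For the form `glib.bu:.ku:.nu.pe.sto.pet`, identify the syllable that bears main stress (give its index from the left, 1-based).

5

Weights: 5 pe L, 6 sto L, 7 pet H.
The penult (syllable 6, sto) is light, so stress falls on the antepenult (syllable 5, pe).
Primary stress: syllable 5 → glib.bu:.ku:.nu.ˈpe.sto.pet.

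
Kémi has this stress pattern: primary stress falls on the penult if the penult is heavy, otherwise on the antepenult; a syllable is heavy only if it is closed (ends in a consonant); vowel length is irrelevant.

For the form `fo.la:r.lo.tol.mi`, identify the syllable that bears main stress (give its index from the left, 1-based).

4

Weights: 3 lo L, 4 tol H, 5 mi L.
The penult (syllable 4, tol) is heavy, so it takes stress.
Primary stress: syllable 4 → fo.la:r.lo.ˈtol.mi.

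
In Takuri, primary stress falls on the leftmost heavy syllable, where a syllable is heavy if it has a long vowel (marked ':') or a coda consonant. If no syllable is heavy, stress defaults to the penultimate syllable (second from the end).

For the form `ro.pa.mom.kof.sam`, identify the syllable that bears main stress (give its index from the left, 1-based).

3

Weights: 1 ro L, 2 pa L, 3 mom H, 4 kof H, 5 sam H.
Heavy syllables in the domain: 3, 4, 5. The leftmost is syllable 3 (mom).
Primary stress: syllable 3 → ro.pa.ˈmom.kof.sam.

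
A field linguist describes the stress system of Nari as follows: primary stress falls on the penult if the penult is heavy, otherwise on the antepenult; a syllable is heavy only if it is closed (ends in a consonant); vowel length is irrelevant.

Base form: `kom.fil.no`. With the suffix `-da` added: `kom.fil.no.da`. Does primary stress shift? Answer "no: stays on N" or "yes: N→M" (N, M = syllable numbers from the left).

Base `kom.fil.no` (3 syllables):
  Weights: 1 kom H, 2 fil H, 3 no L.
  The penult (syllable 2, fil) is heavy, so it takes stress.
  → primary stress on syllable 2.
Suffixed `kom.fil.no.da` (4 syllables):
  Weights: 2 fil H, 3 no L, 4 da L.
  The penult (syllable 3, no) is light, so stress falls on the antepenult (syllable 2, fil).
  → primary stress on syllable 2.

no: stays on 2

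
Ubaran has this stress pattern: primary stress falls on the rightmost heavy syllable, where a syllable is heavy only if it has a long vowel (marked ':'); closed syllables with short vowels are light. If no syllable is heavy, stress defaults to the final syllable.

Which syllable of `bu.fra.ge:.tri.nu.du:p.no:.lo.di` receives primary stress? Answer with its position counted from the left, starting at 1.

Weights: 1 bu L, 2 fra L, 3 ge: H, 4 tri L, 5 nu L, 6 du:p H, 7 no: H, 8 lo L, 9 di L.
Heavy syllables in the domain: 3, 6, 7. The rightmost is syllable 7 (no:).
Primary stress: syllable 7 → bu.fra.ge:.tri.nu.du:p.ˈno:.lo.di.

7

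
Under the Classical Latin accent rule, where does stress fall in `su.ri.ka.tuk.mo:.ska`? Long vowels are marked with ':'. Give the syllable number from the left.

5

Classical Latin: stress the penult if heavy (long vowel or closed), else the antepenult.
Weights: 4 tuk H, 5 mo: H, 6 ska L.
The penult (syllable 5, mo:) is heavy, so it takes stress.
Stress on syllable 5: su.ri.ka.tuk.ˈmo:.ska.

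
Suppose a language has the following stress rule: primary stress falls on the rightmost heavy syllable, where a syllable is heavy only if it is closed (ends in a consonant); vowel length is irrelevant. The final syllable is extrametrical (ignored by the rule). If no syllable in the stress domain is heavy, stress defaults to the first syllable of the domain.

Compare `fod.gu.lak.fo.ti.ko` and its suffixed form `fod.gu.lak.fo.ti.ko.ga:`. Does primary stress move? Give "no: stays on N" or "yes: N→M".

no: stays on 3

Base `fod.gu.lak.fo.ti.ko` (6 syllables):
  The final syllable (6, ko) is extrametrical; the stress domain is syllables 1–5.
  Weights: 1 fod H, 2 gu L, 3 lak H, 4 fo L, 5 ti L.
  Heavy syllables in the domain: 1, 3. The rightmost is syllable 3 (lak).
  → primary stress on syllable 3.
Suffixed `fod.gu.lak.fo.ti.ko.ga:` (7 syllables):
  The final syllable (7, ga:) is extrametrical; the stress domain is syllables 1–6.
  Weights: 1 fod H, 2 gu L, 3 lak H, 4 fo L, 5 ti L, 6 ko L.
  Heavy syllables in the domain: 1, 3. The rightmost is syllable 3 (lak).
  → primary stress on syllable 3.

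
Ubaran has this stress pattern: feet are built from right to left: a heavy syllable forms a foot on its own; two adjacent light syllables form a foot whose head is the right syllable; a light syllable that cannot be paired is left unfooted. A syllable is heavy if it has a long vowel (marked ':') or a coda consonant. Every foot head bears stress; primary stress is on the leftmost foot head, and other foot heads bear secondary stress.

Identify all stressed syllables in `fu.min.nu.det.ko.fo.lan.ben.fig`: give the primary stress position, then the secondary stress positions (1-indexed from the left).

Weights: 1 fu L, 2 min H, 3 nu L, 4 det H, 5 ko L, 6 fo L, 7 lan H, 8 ben H, 9 fig H.
Parse right to left (heavy = foot alone; LL = one foot; stranded L unfooted): fu (ˈmin) nu (ˈdet) (ko.ˈfo) (ˈlan) (ˈben) (ˈfig).
Foot heads: 2, 4, 6, 7, 8, 9.
Primary stress on the leftmost head = syllable 2.
Secondary stress on 4, 6, 7, 8, 9: fu.ˈmin.nu.ˌdet.ko.ˌfo.ˌlan.ˌben.ˌfig.

primary 2, secondary 4, 6, 7, 8, 9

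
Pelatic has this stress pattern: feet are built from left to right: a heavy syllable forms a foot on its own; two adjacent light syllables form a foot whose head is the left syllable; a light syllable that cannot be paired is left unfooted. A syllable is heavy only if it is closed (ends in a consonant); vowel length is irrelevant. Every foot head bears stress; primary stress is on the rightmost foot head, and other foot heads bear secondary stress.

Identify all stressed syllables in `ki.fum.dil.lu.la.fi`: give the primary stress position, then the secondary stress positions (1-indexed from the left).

Weights: 1 ki L, 2 fum H, 3 dil H, 4 lu L, 5 la L, 6 fi L.
Parse left to right (heavy = foot alone; LL = one foot; stranded L unfooted): ki (ˈfum) (ˈdil) (ˈlu.la) fi.
Foot heads: 2, 3, 4.
Primary stress on the rightmost head = syllable 4.
Secondary stress on 2, 3: ki.ˌfum.ˌdil.ˈlu.la.fi.

primary 4, secondary 2, 3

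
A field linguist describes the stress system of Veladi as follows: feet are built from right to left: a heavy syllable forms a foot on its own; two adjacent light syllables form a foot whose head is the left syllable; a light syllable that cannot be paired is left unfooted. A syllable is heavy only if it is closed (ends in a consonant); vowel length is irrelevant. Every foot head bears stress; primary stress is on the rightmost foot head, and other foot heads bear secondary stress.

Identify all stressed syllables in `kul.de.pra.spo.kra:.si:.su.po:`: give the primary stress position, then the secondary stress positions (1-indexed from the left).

primary 7, secondary 1, 3, 5

Weights: 1 kul H, 2 de L, 3 pra L, 4 spo L, 5 kra: L, 6 si: L, 7 su L, 8 po: L.
Parse right to left (heavy = foot alone; LL = one foot; stranded L unfooted): (ˈkul) de (ˈpra.spo) (ˈkra:.si:) (ˈsu.po:).
Foot heads: 1, 3, 5, 7.
Primary stress on the rightmost head = syllable 7.
Secondary stress on 1, 3, 5: ˌkul.de.ˌpra.spo.ˌkra:.si:.ˈsu.po:.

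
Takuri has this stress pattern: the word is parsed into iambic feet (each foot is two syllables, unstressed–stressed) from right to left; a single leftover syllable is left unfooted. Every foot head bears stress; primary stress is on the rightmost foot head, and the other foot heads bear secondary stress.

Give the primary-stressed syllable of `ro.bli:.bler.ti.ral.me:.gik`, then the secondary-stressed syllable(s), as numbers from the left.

primary 7, secondary 3, 5

Parse right to left into iambic (σˈσ) feet: ro (bli:.ˈbler) (ti.ˈral) (me:.ˈgik). Syllable 1 is left unfooted.
Foot heads (stressed positions): 3, 5, 7.
End Rule Rightmost: primary stress on the rightmost head = syllable 7.
Secondary stress on 3, 5: ro.bli:.ˌbler.ti.ˌral.me:.ˈgik.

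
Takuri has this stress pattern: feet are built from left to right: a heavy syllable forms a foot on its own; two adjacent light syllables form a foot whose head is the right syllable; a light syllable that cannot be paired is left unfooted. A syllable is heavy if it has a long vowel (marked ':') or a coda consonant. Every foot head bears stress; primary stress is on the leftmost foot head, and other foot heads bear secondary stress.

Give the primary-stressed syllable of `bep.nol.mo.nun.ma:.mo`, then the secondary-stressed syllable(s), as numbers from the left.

primary 1, secondary 2, 4, 5

Weights: 1 bep H, 2 nol H, 3 mo L, 4 nun H, 5 ma: H, 6 mo L.
Parse left to right (heavy = foot alone; LL = one foot; stranded L unfooted): (ˈbep) (ˈnol) mo (ˈnun) (ˈma:) mo.
Foot heads: 1, 2, 4, 5.
Primary stress on the leftmost head = syllable 1.
Secondary stress on 2, 4, 5: ˈbep.ˌnol.mo.ˌnun.ˌma:.mo.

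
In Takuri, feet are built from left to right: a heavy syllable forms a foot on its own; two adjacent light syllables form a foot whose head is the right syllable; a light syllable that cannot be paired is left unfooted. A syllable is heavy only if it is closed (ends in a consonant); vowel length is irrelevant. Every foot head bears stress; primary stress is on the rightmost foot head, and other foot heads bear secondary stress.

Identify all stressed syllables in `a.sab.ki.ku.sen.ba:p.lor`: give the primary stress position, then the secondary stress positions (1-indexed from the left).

Weights: 1 a L, 2 sab H, 3 ki L, 4 ku L, 5 sen H, 6 ba:p H, 7 lor H.
Parse left to right (heavy = foot alone; LL = one foot; stranded L unfooted): a (ˈsab) (ki.ˈku) (ˈsen) (ˈba:p) (ˈlor).
Foot heads: 2, 4, 5, 6, 7.
Primary stress on the rightmost head = syllable 7.
Secondary stress on 2, 4, 5, 6: a.ˌsab.ki.ˌku.ˌsen.ˌba:p.ˈlor.

primary 7, secondary 2, 4, 5, 6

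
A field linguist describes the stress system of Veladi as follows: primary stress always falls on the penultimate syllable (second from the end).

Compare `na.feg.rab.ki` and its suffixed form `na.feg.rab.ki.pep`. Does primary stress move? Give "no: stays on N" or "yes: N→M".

Base `na.feg.rab.ki` (4 syllables):
  The word has 4 syllables; the penultimate syllable (second from the end) is syllable 3 (rab).
  → primary stress on syllable 3.
Suffixed `na.feg.rab.ki.pep` (5 syllables):
  The word has 5 syllables; the penultimate syllable (second from the end) is syllable 4 (ki).
  → primary stress on syllable 4.

yes: 3→4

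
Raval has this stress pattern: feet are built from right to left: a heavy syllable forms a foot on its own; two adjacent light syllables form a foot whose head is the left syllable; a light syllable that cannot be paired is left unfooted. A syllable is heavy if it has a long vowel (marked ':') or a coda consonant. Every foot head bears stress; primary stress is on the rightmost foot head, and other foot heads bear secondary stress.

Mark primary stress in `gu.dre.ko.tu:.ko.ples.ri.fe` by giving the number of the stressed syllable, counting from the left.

7

Weights: 1 gu L, 2 dre L, 3 ko L, 4 tu: H, 5 ko L, 6 ples H, 7 ri L, 8 fe L.
Parse right to left (heavy = foot alone; LL = one foot; stranded L unfooted): gu (ˈdre.ko) (ˈtu:) ko (ˈples) (ˈri.fe).
Foot heads: 2, 4, 6, 7.
Primary stress on the rightmost head = syllable 7.
Primary stress: syllable 7 → gu.dre.ko.tu:.ko.ples.ˈri.fe.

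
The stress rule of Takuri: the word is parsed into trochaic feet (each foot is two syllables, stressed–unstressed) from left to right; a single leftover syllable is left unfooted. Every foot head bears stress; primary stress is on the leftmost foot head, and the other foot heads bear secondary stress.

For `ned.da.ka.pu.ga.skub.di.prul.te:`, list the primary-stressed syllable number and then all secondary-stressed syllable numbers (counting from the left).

primary 1, secondary 3, 5, 7

Parse left to right into trochaic (ˈσσ) feet: (ˈned.da) (ˈka.pu) (ˈga.skub) (ˈdi.prul) te:. Syllable 9 is left unfooted.
Foot heads (stressed positions): 1, 3, 5, 7.
End Rule Leftmost: primary stress on the leftmost head = syllable 1.
Secondary stress on 3, 5, 7: ˈned.da.ˌka.pu.ˌga.skub.ˌdi.prul.te:.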